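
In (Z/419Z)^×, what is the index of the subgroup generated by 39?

By Lagrange's theorem, ord_419(39) divides φ(419) = 419 − 1 = 418 = 2 · 11 · 19.
Divisors of 418: 1, 2, 11, 19, 22, 38, 209, 418.
Check 39^d mod 419 for each divisor in increasing order:
39^1 ≡ 39 (mod 419)
39^2 ≡ 264 (mod 419)
39^11 ≡ 329 (mod 419)
39^19 ≡ 348 (mod 419)
39^22 ≡ 139 (mod 419)
39^38 ≡ 13 (mod 419)
39^209 ≡ 1 (mod 419) ✓
The order of 39 is 209, so the subgroup it generates has 209 elements.
Index = |(Z/419Z)^×| / |⟨39⟩| = 418 / 209 = 2.

2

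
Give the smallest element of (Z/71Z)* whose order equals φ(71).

φ(71) = 71 − 1 = 70 = 2 · 5 · 7.
g is a primitive root iff g^(70/q) ≢ 1 (mod 71) for each prime q ∈ {2, 5, 7}.
g = 2: 2^35 ≡ 1 — hits 1, so not a primitive root.
g = 3: 3^35 ≡ 1 — hits 1, so not a primitive root.
g = 4: 4^35 ≡ 1 — hits 1, so not a primitive root.
g = 5: 5^35 ≡ 1 — hits 1, so not a primitive root.
g = 6: 6^35 ≡ 1 — hits 1, so not a primitive root.
g = 7: 7^35 ≡ 70; 7^14 ≡ 54; 7^10 ≡ 45 — none is 1, so 7 is a primitive root.
Hence the least primitive root of 71 is 7.

7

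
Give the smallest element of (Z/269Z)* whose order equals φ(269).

2

φ(269) = 269 − 1 = 268 = 2^2 · 67.
g is a primitive root iff g^(268/q) ≢ 1 (mod 269) for each prime q ∈ {2, 67}.
g = 2: 2^134 ≡ 268; 2^4 ≡ 16 — none is 1, so 2 is a primitive root.
The smallest primitive root modulo 269 is 2.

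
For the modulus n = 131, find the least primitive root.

2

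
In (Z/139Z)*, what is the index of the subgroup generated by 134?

1

ord(134) | φ(139) = 139 − 1 = 138 = 2 · 3 · 23.
Divisors of 138: 1, 2, 3, 6, 23, 46, 69, 138.
Compute 134^d (mod 139) for the divisors d until we hit 1:
134^1 ≡ 134 (mod 139)
134^2 ≡ 25 (mod 139)
134^3 ≡ 14 (mod 139)
134^6 ≡ 57 (mod 139)
134^23 ≡ 43 (mod 139)
134^46 ≡ 42 (mod 139)
134^69 ≡ 138 (mod 139)
134^138 ≡ 1 (mod 139) ✓
So ord_139(134) = 138, hence |⟨134⟩| = 138.
[(Z/139Z)^× : ⟨134⟩] = 138/138 = 1.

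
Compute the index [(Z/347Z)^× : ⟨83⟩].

ord(83) | φ(347) = 347 − 1 = 346 = 2 · 173.
Divisors of 346: 1, 2, 173, 346.
Test each divisor d:
83^1 ≡ 83
83^2 ≡ 296
83^173 ≡ 1
So ord_347(83) = 173, hence |⟨83⟩| = 173.
Index = |(Z/347Z)^×| / |⟨83⟩| = 346 / 173 = 2.

2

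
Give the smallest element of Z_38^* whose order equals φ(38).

3

φ(38) = φ(2)·φ(19) = 1·18 = 18 = 2 · 3^2.
Test candidates g = 2, 3, … against the prime factors q ∈ {2, 3} of φ(38): g is a generator iff g^(18/q) ≢ 1 for every such q.
g = 2: gcd(2, 38) = 2 > 1, not a unit — skip.
g = 3: 3^9 ≡ 37; 3^6 ≡ 7 — none is 1, so 3 is a primitive root.
Hence the least primitive root of 38 is 3.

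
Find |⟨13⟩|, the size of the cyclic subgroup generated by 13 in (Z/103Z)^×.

17

By Lagrange's theorem, ord_103(13) divides φ(103) = 103 − 1 = 102 = 2 · 3 · 17.
Divisors of 102: 1, 2, 3, 6, 17, 34, 51, 102.
Test each divisor d:
13^1 ≡ 13
13^2 ≡ 66
13^3 ≡ 34
13^6 ≡ 23
13^17 ≡ 1
The smallest such exponent is 17, so the order of 13 is 17.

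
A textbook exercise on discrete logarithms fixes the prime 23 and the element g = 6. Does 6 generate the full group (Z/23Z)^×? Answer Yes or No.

No

φ(23) = 23 − 1 = 22 = 2 · 11.
6 is a primitive root mod 23 iff 6^(φ(23)/q) ≢ 1 for every prime q | φ(23), i.e. q ∈ {2, 11}.
6^11 ≡ 1 (mod 23)  [q = 2: ≡ 1 ✗]
6^2 ≡ 13 (mod 23)  [q = 11: ≢ 1 ✓]
The check at q = 2 fails, so 6 generates a proper subgroup.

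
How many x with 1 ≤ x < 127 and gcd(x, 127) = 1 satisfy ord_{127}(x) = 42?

φ(127) = 127 − 1 = 126 = 2 · 3^2 · 7.
In a cyclic group of order 126, there are φ(d) elements of order d for each divisor d of 126, and zero for non-divisors.
42 = 2 · 3 · 7 divides 126, and φ(42) = 12.

12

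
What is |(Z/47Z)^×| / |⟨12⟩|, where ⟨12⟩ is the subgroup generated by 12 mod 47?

2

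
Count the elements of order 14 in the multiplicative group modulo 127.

φ(127) = 127 − 1 = 126 = 2 · 3^2 · 7.
In a cyclic group of order 126, there are φ(d) elements of order d for each divisor d of 126, and zero for non-divisors.
14 = 2 · 7 divides 126, and φ(14) = 6.

6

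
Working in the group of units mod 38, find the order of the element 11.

The order of 11 must divide φ(38) = φ(2)·φ(19) = 1·18 = 18 = 2 · 3^2.
Divisors of 18: 1, 2, 3, 6, 9, 18.
Check 11^d mod 38 for each divisor in increasing order:
11^1 ≡ 11
11^2 ≡ 7
11^3 ≡ 1
So ord_38(11) = 3.

3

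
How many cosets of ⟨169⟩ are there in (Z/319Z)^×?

8

By Lagrange's theorem, ord_319(169) divides φ(319) = φ(11·29) = (11−1)·(29−1) = 10·28 = 280 = 2^3 · 5 · 7.
Divisors of 280: 1, 2, 4, 5, 7, 8, 10, 14, 20, 28, 35, 40, 56, 70, 140, 280.
Evaluate successive powers at the divisors of 280:
169^1 ≡ 169 (mod 319)
169^2 ≡ 170 (mod 319)
169^4 ≡ 190 (mod 319)
169^5 ≡ 210 (mod 319)
169^7 ≡ 291 (mod 319)
169^8 ≡ 53 (mod 319)
169^10 ≡ 78 (mod 319)
169^14 ≡ 146 (mod 319)
169^20 ≡ 23 (mod 319)
169^28 ≡ 262 (mod 319)
169^35 ≡ 1 (mod 319) ✓
The order of 169 is 35, so the subgroup it generates has 35 elements.
Index = |(Z/319Z)^×| / |⟨169⟩| = 280 / 35 = 8.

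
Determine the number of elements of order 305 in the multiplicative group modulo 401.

φ(401) = 401 − 1 = 400 = 2^4 · 5^2.
In a cyclic group of order 400, there are φ(d) elements of order d for each divisor d of 400, and zero for non-divisors.
Here 400 is not a multiple of 305, so there are no elements of order 305.

0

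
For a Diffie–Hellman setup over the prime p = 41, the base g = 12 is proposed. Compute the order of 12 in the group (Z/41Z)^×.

40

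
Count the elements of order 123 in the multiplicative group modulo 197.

0

φ(197) = 197 − 1 = 196 = 2^2 · 7^2.
In a cyclic group of order 196, there are φ(d) elements of order d for each divisor d of 196, and zero for non-divisors.
Since 123 ∤ 196, the count is 0.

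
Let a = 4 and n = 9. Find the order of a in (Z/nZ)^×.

ord(4) | φ(9) = φ(3^2) = 3·(3−1) = 6 = 2 · 3.
Divisors of 6: 1, 2, 3, 6.
Check 4^d mod 9 for each divisor in increasing order:
4^1 ≡ 4
4^2 ≡ 7
4^3 ≡ 1
Hence ord(4) = 3.

3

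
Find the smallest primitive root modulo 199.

3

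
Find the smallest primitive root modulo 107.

2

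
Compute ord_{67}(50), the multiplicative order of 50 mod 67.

ord(50) | φ(67) = 67 − 1 = 66 = 2 · 3 · 11.
Divisors of 66: 1, 2, 3, 6, 11, 22, 33, 66.
Test each divisor d:
50^1 ≡ 50
50^2 ≡ 21
50^3 ≡ 45
50^6 ≡ 15
50^11 ≡ 38
50^22 ≡ 37
50^33 ≡ 66
50^66 ≡ 1
Therefore the multiplicative order of 50 modulo 67 is 66.

66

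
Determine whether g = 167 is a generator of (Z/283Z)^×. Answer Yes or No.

φ(283) = 283 − 1 = 282 = 2 · 3 · 47.
167 is a primitive root mod 283 iff 167^(φ(283)/q) ≢ 1 for every prime q | φ(283), i.e. q ∈ {2, 3, 47}.
167^141 ≡ 282 (mod 283)  [q = 2: ≢ 1 ✓]
167^94 ≡ 1 (mod 283)  [q = 3: ≡ 1 ✗]
167^6 ≡ 161 (mod 283)  [q = 47: ≢ 1 ✓]
Since 167^94 ≡ 1, the order of 167 divides 94 < 282, so 167 is not a primitive root.

No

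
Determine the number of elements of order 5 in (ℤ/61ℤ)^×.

4

φ(61) = 61 − 1 = 60 = 2^2 · 3 · 5.
Since (Z/61Z)^× is cyclic of order 60, the number of elements of order d is φ(d) when d | 60 and 0 otherwise.
5 | 60, and φ(5) = 5 − 1 = 4.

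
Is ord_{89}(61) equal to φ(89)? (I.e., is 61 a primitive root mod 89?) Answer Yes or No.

Yes

φ(89) = 89 − 1 = 88 = 2^3 · 11.
It suffices to check that the order of 61 is not a proper divisor of 88: compute 61^(88/q) for q ∈ {2, 11}.
61^44 ≡ 88 (mod 89)  [q = 2: ≢ 1 ✓]
61^8 ≡ 39 (mod 89)  [q = 11: ≢ 1 ✓]
All checks pass, so 61 has order 88 and is a primitive root modulo 89.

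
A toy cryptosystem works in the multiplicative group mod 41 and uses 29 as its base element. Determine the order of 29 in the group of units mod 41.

40

By Lagrange's theorem, ord_41(29) divides φ(41) = 41 − 1 = 40 = 2^3 · 5.
Divisors of 40: 1, 2, 4, 5, 8, 10, 20, 40.
Check 29^d mod 41 for each divisor in increasing order:
29^1 ≡ 29 (mod 41)
29^2 ≡ 21 (mod 41)
29^4 ≡ 31 (mod 41)
29^5 ≡ 38 (mod 41)
29^8 ≡ 18 (mod 41)
29^10 ≡ 9 (mod 41)
29^20 ≡ 40 (mod 41)
29^40 ≡ 1 (mod 41) ✓
The smallest such exponent is 40, so the order of 29 is 40.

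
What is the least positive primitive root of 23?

5

φ(23) = 23 − 1 = 22 = 2 · 11.
g is a primitive root iff g^(22/q) ≢ 1 (mod 23) for each prime q ∈ {2, 11}.
g = 2: 2^11 ≡ 1 — hits 1, so not a primitive root.
g = 3: 3^11 ≡ 1 — hits 1, so not a primitive root.
g = 4: 4^11 ≡ 1 — hits 1, so not a primitive root.
g = 5: 5^11 ≡ 22; 5^2 ≡ 2 — none is 1, so 5 is a primitive root.
So 5 is the smallest generator of (Z/23Z)^×.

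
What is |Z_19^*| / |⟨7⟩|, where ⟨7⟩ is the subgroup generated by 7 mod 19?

6

ord(7) | φ(19) = 19 − 1 = 18 = 2 · 3^2.
Divisors of 18: 1, 2, 3, 6, 9, 18.
Compute 7^d (mod 19) for the divisors d until we hit 1:
7^1 ≡ 7 (mod 19)
7^2 ≡ 11 (mod 19)
7^3 ≡ 1 (mod 19) ✓
So ord_19(7) = 3, hence |⟨7⟩| = 3.
The index is φ(19) / ord(7) = 18 / 3 = 6.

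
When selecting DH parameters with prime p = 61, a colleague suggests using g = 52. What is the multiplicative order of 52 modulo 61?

ord(52) | φ(61) = 61 − 1 = 60 = 2^2 · 3 · 5.
Divisors of 60: 1, 2, 3, 4, 5, 6, 10, 12, 15, 20, 30, 60.
Evaluate successive powers at the divisors of 60:
52^1 ≡ 52 (mod 61)
52^2 ≡ 20 (mod 61)
52^3 ≡ 3 (mod 61)
52^4 ≡ 34 (mod 61)
52^5 ≡ 60 (mod 61)
52^6 ≡ 9 (mod 61)
52^10 ≡ 1 (mod 61) ✓
Therefore the multiplicative order of 52 modulo 61 is 10.

10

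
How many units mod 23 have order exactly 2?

φ(23) = 23 − 1 = 22 = 2 · 11.
(Z/23Z)^× is cyclic (|G| = 22); a cyclic group of order m has exactly φ(d) elements of each order d | m, and none otherwise.
2 | 22, and φ(2) = 2 − 1 = 1.

1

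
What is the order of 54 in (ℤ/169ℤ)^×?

156

Since 54 ∈ (Z/169Z)^×, its order divides φ(169) = φ(13^2) = 13·(13−1) = 156 = 2^2 · 3 · 13.
Divisors of 156: 1, 2, 3, 4, 6, 12, 13, 26, 39, 52, 78, 156.
Test each divisor d:
54^1 ≡ 54 (mod 169)
54^2 ≡ 43 (mod 169)
54^3 ≡ 125 (mod 169)
54^4 ≡ 159 (mod 169)
54^6 ≡ 77 (mod 169)
54^12 ≡ 14 (mod 169)
54^13 ≡ 80 (mod 169)
54^26 ≡ 147 (mod 169)
54^39 ≡ 99 (mod 169)
54^52 ≡ 146 (mod 169)
54^78 ≡ 168 (mod 169)
54^156 ≡ 1 (mod 169) ✓
So ord_169(54) = 156.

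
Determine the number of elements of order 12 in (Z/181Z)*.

4

φ(181) = 181 − 1 = 180 = 2^2 · 3^2 · 5.
In a cyclic group of order 180, there are φ(d) elements of order d for each divisor d of 180, and zero for non-divisors.
12 = 2^2 · 3 divides 180, and φ(12) = 4.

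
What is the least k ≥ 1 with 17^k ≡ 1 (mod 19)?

9

Since 17 ∈ (Z/19Z)^×, its order divides φ(19) = 19 − 1 = 18 = 2 · 3^2.
Divisors of 18: 1, 2, 3, 6, 9, 18.
Evaluate successive powers at the divisors of 18:
17^1 ≡ 17
17^2 ≡ 4
17^3 ≡ 11
17^6 ≡ 7
17^9 ≡ 1
The smallest such exponent is 9, so the order of 17 is 9.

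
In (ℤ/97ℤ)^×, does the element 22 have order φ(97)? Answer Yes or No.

φ(97) = 97 − 1 = 96 = 2^5 · 3.
An element g generates (Z/97Z)^× iff g^(96/q) ≢ 1 (mod 97) for each prime q ∈ {2, 3}.
22^48 ≡ 1 (mod 97)  [q = 2: ≡ 1 ✗]
22^32 ≡ 1 (mod 97)  [q = 3: ≡ 1 ✗]
The check at q = 2 fails, so 22 generates a proper subgroup.

No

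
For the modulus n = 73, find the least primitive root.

φ(73) = 73 − 1 = 72 = 2^3 · 3^2.
Test candidates g = 2, 3, … against the prime factors q ∈ {2, 3} of φ(73): g is a generator iff g^(72/q) ≢ 1 for every such q.
g = 2: 2^36 ≡ 1 — hits 1, so not a primitive root.
g = 3: 3^36 ≡ 1 — hits 1, so not a primitive root.
g = 4: 4^36 ≡ 1 — hits 1, so not a primitive root.
g = 5: 5^36 ≡ 72; 5^24 ≡ 8 — none is 1, so 5 is a primitive root.
The smallest primitive root modulo 73 is 5.

5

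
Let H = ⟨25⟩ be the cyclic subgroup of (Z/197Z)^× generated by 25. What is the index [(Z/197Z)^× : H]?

2

By Lagrange's theorem, ord_197(25) divides φ(197) = 197 − 1 = 196 = 2^2 · 7^2.
Divisors of 196: 1, 2, 4, 7, 14, 28, 49, 98, 196.
Compute 25^d (mod 197) for the divisors d until we hit 1:
25^1 ≡ 25 (mod 197)
25^2 ≡ 34 (mod 197)
25^4 ≡ 171 (mod 197)
25^7 ≡ 161 (mod 197)
25^14 ≡ 114 (mod 197)
25^28 ≡ 191 (mod 197)
25^49 ≡ 196 (mod 197)
25^98 ≡ 1 (mod 197) ✓
So ord_197(25) = 98, hence |⟨25⟩| = 98.
The index is φ(197) / ord(25) = 196 / 98 = 2.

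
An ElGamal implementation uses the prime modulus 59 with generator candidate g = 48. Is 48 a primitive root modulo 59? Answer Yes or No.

No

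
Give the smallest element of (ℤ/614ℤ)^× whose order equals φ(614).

φ(614) = φ(2)·φ(307) = 1·306 = 306 = 2 · 3^2 · 17.
Test candidates g = 2, 3, … against the prime factors q ∈ {2, 3, 17} of φ(614): g is a generator iff g^(306/q) ≢ 1 for every such q.
g = 2: gcd(2, 614) = 2 > 1, not a unit — skip.
g = 3: 3^153 ≡ 613; 3^102 ≡ 1 — hits 1, so not a primitive root.
g = 4: gcd(4, 614) = 2 > 1, not a unit — skip.
g = 5: 5^153 ≡ 613; 5^102 ≡ 289; 5^18 ≡ 81 — none is 1, so 5 is a primitive root.
The smallest primitive root modulo 614 is 5.

5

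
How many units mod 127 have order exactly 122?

φ(127) = 127 − 1 = 126 = 2 · 3^2 · 7.
Since (Z/127Z)^× is cyclic of order 126, the number of elements of order d is φ(d) when d | 126 and 0 otherwise.
122 does not divide 126, so no element of (Z/127Z)^× has order 122.

0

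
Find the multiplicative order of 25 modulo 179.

89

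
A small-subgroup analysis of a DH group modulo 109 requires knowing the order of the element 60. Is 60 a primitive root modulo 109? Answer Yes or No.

φ(109) = 109 − 1 = 108 = 2^2 · 3^3.
Test 60^(108/q) mod 109 for each prime factor q of 108:
60^54 ≡ 1 (mod 109)  [q = 2: ≡ 1 ✗]
60^36 ≡ 45 (mod 109)  [q = 3: ≢ 1 ✓]
Since 60^54 ≡ 1, the order of 60 divides 54 < 108, so 60 is not a primitive root.

No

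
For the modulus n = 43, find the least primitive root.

3

φ(43) = 43 − 1 = 42 = 2 · 3 · 7.
Test candidates g = 2, 3, … against the prime factors q ∈ {2, 3, 7} of φ(43): g is a generator iff g^(42/q) ≢ 1 for every such q.
g = 2: 2^21 ≡ 42; 2^14 ≡ 1 — hits 1, so not a primitive root.
g = 3: 3^21 ≡ 42; 3^14 ≡ 36; 3^6 ≡ 41 — none is 1, so 3 is a primitive root.
So 3 is the smallest generator of (Z/43Z)^×.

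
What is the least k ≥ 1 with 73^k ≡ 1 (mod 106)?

52

The order of 73 must divide φ(106) = φ(2)·φ(53) = 1·52 = 52 = 2^2 · 13.
Divisors of 52: 1, 2, 4, 13, 26, 52.
Evaluate successive powers at the divisors of 52:
73^1 ≡ 73
73^2 ≡ 29
73^4 ≡ 99
73^13 ≡ 83
73^26 ≡ 105
73^52 ≡ 1
So ord_106(73) = 52.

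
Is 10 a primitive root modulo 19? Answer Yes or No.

Yes

φ(19) = 19 − 1 = 18 = 2 · 3^2.
It suffices to check that the order of 10 is not a proper divisor of 18: compute 10^(18/q) for q ∈ {2, 3}.
10^9 ≡ 18 (mod 19)  [q = 2: ≢ 1 ✓]
10^6 ≡ 11 (mod 19)  [q = 3: ≢ 1 ✓]
All checks pass, so 10 has order 18 and is a primitive root modulo 19.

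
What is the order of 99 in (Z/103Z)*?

102

Since 99 ∈ (Z/103Z)^×, its order divides φ(103) = 103 − 1 = 102 = 2 · 3 · 17.
Divisors of 102: 1, 2, 3, 6, 17, 34, 51, 102.
Evaluate successive powers at the divisors of 102:
99^1 ≡ 99 (mod 103)
99^2 ≡ 16 (mod 103)
99^3 ≡ 39 (mod 103)
99^6 ≡ 79 (mod 103)
99^17 ≡ 57 (mod 103)
99^34 ≡ 56 (mod 103)
99^51 ≡ 102 (mod 103)
99^102 ≡ 1 (mod 103) ✓
The smallest such exponent is 102, so the order of 99 is 102.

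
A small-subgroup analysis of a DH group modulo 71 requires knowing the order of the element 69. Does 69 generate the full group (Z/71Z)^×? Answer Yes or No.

Yes

φ(71) = 71 − 1 = 70 = 2 · 5 · 7.
An element g generates (Z/71Z)^× iff g^(70/q) ≢ 1 (mod 71) for each prime q ∈ {2, 5, 7}.
69^35 ≡ 70 (mod 71)  [q = 2: ≢ 1 ✓]
69^14 ≡ 54 (mod 71)  [q = 5: ≢ 1 ✓]
69^10 ≡ 30 (mod 71)  [q = 7: ≢ 1 ✓]
Every test exponent gives a nontrivial residue, hence 69 generates the full group.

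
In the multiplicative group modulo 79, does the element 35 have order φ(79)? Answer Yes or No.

Yes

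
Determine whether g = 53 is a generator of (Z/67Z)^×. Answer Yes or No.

φ(67) = 67 − 1 = 66 = 2 · 3 · 11.
It suffices to check that the order of 53 is not a proper divisor of 66: compute 53^(66/q) for q ∈ {2, 3, 11}.
53^33 ≡ 66 (mod 67)  [q = 2: ≢ 1 ✓]
53^22 ≡ 1 (mod 67)  [q = 3: ≡ 1 ✗]
53^6 ≡ 9 (mod 67)  [q = 11: ≢ 1 ✓]
The check at q = 3 fails, so 53 generates a proper subgroup.

No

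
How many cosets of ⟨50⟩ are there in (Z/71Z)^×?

Since 50 ∈ (Z/71Z)^×, its order divides φ(71) = 71 − 1 = 70 = 2 · 5 · 7.
Divisors of 70: 1, 2, 5, 7, 10, 14, 35, 70.
Check 50^d mod 71 for each divisor in increasing order:
50^1 ≡ 50
50^2 ≡ 15
50^5 ≡ 32
50^7 ≡ 54
50^10 ≡ 30
50^14 ≡ 5
50^35 ≡ 1
The order of 50 is 35, so the subgroup it generates has 35 elements.
Index = |(Z/71Z)^×| / |⟨50⟩| = 70 / 35 = 2.

2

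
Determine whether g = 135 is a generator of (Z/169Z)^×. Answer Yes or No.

No

φ(169) = φ(13^2) = 13·(13−1) = 156 = 2^2 · 3 · 13.
135 is a primitive root mod 169 iff 135^(φ(169)/q) ≢ 1 for every prime q | φ(169), i.e. q ∈ {2, 3, 13}.
135^78 ≡ 168 (mod 169)  [q = 2: ≢ 1 ✓]
135^52 ≡ 1 (mod 169)  [q = 3: ≡ 1 ✗]
135^12 ≡ 157 (mod 169)  [q = 13: ≢ 1 ✓]
The check at q = 3 fails, so 135 generates a proper subgroup.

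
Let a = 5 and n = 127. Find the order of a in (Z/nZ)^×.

Since 5 ∈ (Z/127Z)^×, its order divides φ(127) = 127 − 1 = 126 = 2 · 3^2 · 7.
Divisors of 126: 1, 2, 3, 6, 7, 9, 14, 18, 21, 42, 63, 126.
Compute 5^d (mod 127) for the divisors d until we hit 1:
5^1 ≡ 5 (mod 127)
5^2 ≡ 25 (mod 127)
5^3 ≡ 125 (mod 127)
5^6 ≡ 4 (mod 127)
5^7 ≡ 20 (mod 127)
5^9 ≡ 119 (mod 127)
5^14 ≡ 19 (mod 127)
5^18 ≡ 64 (mod 127)
5^21 ≡ 126 (mod 127)
5^42 ≡ 1 (mod 127) ✓
The smallest such exponent is 42, so the order of 5 is 42.

42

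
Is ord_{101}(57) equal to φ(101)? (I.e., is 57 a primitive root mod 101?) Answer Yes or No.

No

φ(101) = 101 − 1 = 100 = 2^2 · 5^2.
57 is a primitive root mod 101 iff 57^(φ(101)/q) ≢ 1 for every prime q | φ(101), i.e. q ∈ {2, 5}.
57^50 ≡ 100 (mod 101)  [q = 2: ≢ 1 ✓]
57^20 ≡ 1 (mod 101)  [q = 5: ≡ 1 ✗]
57^20 ≡ 1 shows ord(57) | 20, strictly less than φ(101); not a primitive root.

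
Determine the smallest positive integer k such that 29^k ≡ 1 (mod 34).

16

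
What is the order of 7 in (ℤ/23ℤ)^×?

The order of 7 must divide φ(23) = 23 − 1 = 22 = 2 · 11.
Divisors of 22: 1, 2, 11, 22.
Check 7^d mod 23 for each divisor in increasing order:
7^1 ≡ 7
7^2 ≡ 3
7^11 ≡ 22
7^22 ≡ 1
The smallest such exponent is 22, so the order of 7 is 22.

22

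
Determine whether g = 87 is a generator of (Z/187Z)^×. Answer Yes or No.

187 = 11 · 17 is a product of two distinct odd primes, so (Z/187Z)^× ≅ (Z/11Z)^× × (Z/17Z)^× is not cyclic.
No primitive root modulo 187 exists; in particular 87 is not one.

No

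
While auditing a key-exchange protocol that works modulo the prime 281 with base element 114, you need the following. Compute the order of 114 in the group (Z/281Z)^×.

140

Since 114 ∈ (Z/281Z)^×, its order divides φ(281) = 281 − 1 = 280 = 2^3 · 5 · 7.
Divisors of 280: 1, 2, 4, 5, 7, 8, 10, 14, 20, 28, 35, 40, 56, 70, 140, 280.
Check 114^d mod 281 for each divisor in increasing order:
114^1 ≡ 114 (mod 281)
114^2 ≡ 70 (mod 281)
114^4 ≡ 123 (mod 281)
114^5 ≡ 253 (mod 281)
114^7 ≡ 7 (mod 281)
114^8 ≡ 236 (mod 281)
114^10 ≡ 222 (mod 281)
114^14 ≡ 49 (mod 281)
114^20 ≡ 109 (mod 281)
114^28 ≡ 153 (mod 281)
114^35 ≡ 228 (mod 281)
114^40 ≡ 79 (mod 281)
114^56 ≡ 86 (mod 281)
114^70 ≡ 280 (mod 281)
114^140 ≡ 1 (mod 281) ✓
So ord_281(114) = 140.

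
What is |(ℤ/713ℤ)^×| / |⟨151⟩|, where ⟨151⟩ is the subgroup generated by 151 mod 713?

6

Since 151 ∈ (Z/713Z)^×, its order divides φ(713) = φ(23·31) = (23−1)·(31−1) = 22·30 = 660 = 2^2 · 3 · 5 · 11.
Divisors of 660: 1, 2, 3, 4, 5, 6, 10, 11, 12, 15, 20, 22, 30, 33, 44, 55, 60, 66, 110, 132, 165, 220, 330, 660.
Test each divisor d:
151^1 ≡ 151 (mod 713)
151^2 ≡ 698 (mod 713)
151^3 ≡ 587 (mod 713)
151^4 ≡ 225 (mod 713)
151^5 ≡ 464 (mod 713)
151^6 ≡ 190 (mod 713)
151^10 ≡ 683 (mod 713)
151^11 ≡ 461 (mod 713)
151^12 ≡ 450 (mod 713)
151^15 ≡ 340 (mod 713)
151^20 ≡ 187 (mod 713)
151^22 ≡ 47 (mod 713)
151^30 ≡ 94 (mod 713)
151^33 ≡ 277 (mod 713)
151^44 ≡ 70 (mod 713)
151^55 ≡ 185 (mod 713)
151^60 ≡ 280 (mod 713)
151^66 ≡ 438 (mod 713)
151^110 ≡ 1 (mod 713) ✓
The order of 151 is 110, so the subgroup it generates has 110 elements.
Index = |(Z/713Z)^×| / |⟨151⟩| = 660 / 110 = 6.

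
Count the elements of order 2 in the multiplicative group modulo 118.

φ(118) = φ(2)·φ(59) = 1·58 = 58 = 2 · 29.
(Z/118Z)^× is cyclic (|G| = 58); a cyclic group of order m has exactly φ(d) elements of each order d | m, and none otherwise.
2 | 58, and φ(2) = 2 − 1 = 1.

1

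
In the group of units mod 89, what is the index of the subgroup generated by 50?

4

By Lagrange's theorem, ord_89(50) divides φ(89) = 89 − 1 = 88 = 2^3 · 11.
Divisors of 88: 1, 2, 4, 8, 11, 22, 44, 88.
Test each divisor d:
50^1 ≡ 50
50^2 ≡ 8
50^4 ≡ 64
50^8 ≡ 2
50^11 ≡ 88
50^22 ≡ 1
So ord_89(50) = 22, hence |⟨50⟩| = 22.
[(Z/89Z)^× : ⟨50⟩] = 88/22 = 4.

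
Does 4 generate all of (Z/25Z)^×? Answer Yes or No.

No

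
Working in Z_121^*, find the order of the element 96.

110

Since 96 ∈ (Z/121Z)^×, its order divides φ(121) = φ(11^2) = 11·(11−1) = 110 = 2 · 5 · 11.
Divisors of 110: 1, 2, 5, 10, 11, 22, 55, 110.
Evaluate successive powers at the divisors of 110:
96^1 ≡ 96
96^2 ≡ 20
96^5 ≡ 43
96^10 ≡ 34
96^11 ≡ 118
96^22 ≡ 9
96^55 ≡ 120
96^110 ≡ 1
The smallest such exponent is 110, so the order of 96 is 110.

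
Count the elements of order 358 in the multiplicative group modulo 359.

φ(359) = 359 − 1 = 358 = 2 · 179.
(Z/359Z)^× is cyclic (|G| = 358); a cyclic group of order m has exactly φ(d) elements of each order d | m, and none otherwise.
358 = 2 · 179 divides 358, and φ(358) = 178.

178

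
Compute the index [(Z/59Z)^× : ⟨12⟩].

2

By Lagrange's theorem, ord_59(12) divides φ(59) = 59 − 1 = 58 = 2 · 29.
Divisors of 58: 1, 2, 29, 58.
Check 12^d mod 59 for each divisor in increasing order:
12^1 ≡ 12 (mod 59)
12^2 ≡ 26 (mod 59)
12^29 ≡ 1 (mod 59) ✓
So ord_59(12) = 29, hence |⟨12⟩| = 29.
[(Z/59Z)^× : ⟨12⟩] = 58/29 = 2.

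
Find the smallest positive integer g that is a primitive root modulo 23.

5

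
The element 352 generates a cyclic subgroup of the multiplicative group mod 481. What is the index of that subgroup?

Since 352 ∈ (Z/481Z)^×, its order divides φ(481) = φ(13·37) = (13−1)·(37−1) = 12·36 = 432 = 2^4 · 3^3.
Divisors of 432: 1, 2, 3, 4, 6, 8, 9, 12, 16, 18, 24, 27, 36, 48, 54, 72, 108, 144, 216, 432.
Compute 352^d (mod 481) for the divisors d until we hit 1:
352^1 ≡ 352 (mod 481)
352^2 ≡ 287 (mod 481)
352^3 ≡ 14 (mod 481)
352^4 ≡ 118 (mod 481)
352^6 ≡ 196 (mod 481)
352^8 ≡ 456 (mod 481)
352^9 ≡ 339 (mod 481)
352^12 ≡ 417 (mod 481)
352^16 ≡ 144 (mod 481)
352^18 ≡ 443 (mod 481)
352^24 ≡ 248 (mod 481)
352^27 ≡ 105 (mod 481)
352^36 ≡ 1 (mod 481) ✓
Thus |⟨352⟩| = ord(352) = 36.
Index = |(Z/481Z)^×| / |⟨352⟩| = 432 / 36 = 12.

12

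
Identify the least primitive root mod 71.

7

φ(71) = 71 − 1 = 70 = 2 · 5 · 7.
Test candidates g = 2, 3, … against the prime factors q ∈ {2, 5, 7} of φ(71): g is a generator iff g^(70/q) ≢ 1 for every such q.
g = 2: 2^35 ≡ 1 — hits 1, so not a primitive root.
g = 3: 3^35 ≡ 1 — hits 1, so not a primitive root.
g = 4: 4^35 ≡ 1 — hits 1, so not a primitive root.
g = 5: 5^35 ≡ 1 — hits 1, so not a primitive root.
g = 6: 6^35 ≡ 1 — hits 1, so not a primitive root.
g = 7: 7^35 ≡ 70; 7^14 ≡ 54; 7^10 ≡ 45 — none is 1, so 7 is a primitive root.
The smallest primitive root modulo 71 is 7.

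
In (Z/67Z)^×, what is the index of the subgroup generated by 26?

2

The order of 26 must divide φ(67) = 67 − 1 = 66 = 2 · 3 · 11.
Divisors of 66: 1, 2, 3, 6, 11, 22, 33, 66.
Compute 26^d (mod 67) for the divisors d until we hit 1:
26^1 ≡ 26 (mod 67)
26^2 ≡ 6 (mod 67)
26^3 ≡ 22 (mod 67)
26^6 ≡ 15 (mod 67)
26^11 ≡ 37 (mod 67)
26^22 ≡ 29 (mod 67)
26^33 ≡ 1 (mod 67) ✓
The order of 26 is 33, so the subgroup it generates has 33 elements.
[(Z/67Z)^× : ⟨26⟩] = 66/33 = 2.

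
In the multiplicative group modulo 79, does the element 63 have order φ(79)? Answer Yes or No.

φ(79) = 79 − 1 = 78 = 2 · 3 · 13.
An element g generates (Z/79Z)^× iff g^(78/q) ≢ 1 (mod 79) for each prime q ∈ {2, 3, 13}.
63^39 ≡ 78 (mod 79)  [q = 2: ≢ 1 ✓]
63^26 ≡ 23 (mod 79)  [q = 3: ≢ 1 ✓]
63^6 ≡ 65 (mod 79)  [q = 13: ≢ 1 ✓]
None equal 1, so ord_79(63) = 78: 63 is a primitive root.

Yes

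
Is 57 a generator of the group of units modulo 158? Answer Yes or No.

φ(158) = φ(2)·φ(79) = 1·78 = 78 = 2 · 3 · 13.
An element g generates (Z/158Z)^× iff g^(78/q) ≢ 1 (mod 158) for each prime q ∈ {2, 3, 13}.
57^39 ≡ 157 (mod 158)  [q = 2: ≢ 1 ✓]
57^26 ≡ 1 (mod 158)  [q = 3: ≡ 1 ✗]
57^6 ≡ 131 (mod 158)  [q = 13: ≢ 1 ✓]
57^26 ≡ 1 shows ord(57) | 26, strictly less than φ(158); not a primitive root.

No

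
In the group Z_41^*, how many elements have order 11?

0

φ(41) = 41 − 1 = 40 = 2^3 · 5.
In a cyclic group of order 40, there are φ(d) elements of order d for each divisor d of 40, and zero for non-divisors.
Here 40 is not a multiple of 11, so there are no elements of order 11.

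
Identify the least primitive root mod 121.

φ(121) = φ(11^2) = 11·(11−1) = 110 = 2 · 5 · 11.
g is a primitive root iff g^(110/q) ≢ 1 (mod 121) for each prime q ∈ {2, 5, 11}.
g = 2: 2^55 ≡ 120; 2^22 ≡ 81; 2^10 ≡ 56 — none is 1, so 2 is a primitive root.
The smallest primitive root modulo 121 is 2.

2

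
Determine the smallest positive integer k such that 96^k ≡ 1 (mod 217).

30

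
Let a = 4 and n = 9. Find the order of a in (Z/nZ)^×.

Since 4 ∈ (Z/9Z)^×, its order divides φ(9) = φ(3^2) = 3·(3−1) = 6 = 2 · 3.
Divisors of 6: 1, 2, 3, 6.
Test each divisor d:
4^1 ≡ 4 (mod 9)
4^2 ≡ 7 (mod 9)
4^3 ≡ 1 (mod 9) ✓
Hence ord(4) = 3.

3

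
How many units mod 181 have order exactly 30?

8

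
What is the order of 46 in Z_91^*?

12

The order of 46 must divide φ(91) = φ(7·13) = (7−1)·(13−1) = 6·12 = 72 = 2^3 · 3^2.
Divisors of 72: 1, 2, 3, 4, 6, 8, 9, 12, 18, 24, 36, 72.
Check 46^d mod 91 for each divisor in increasing order:
46^1 ≡ 46 (mod 91)
46^2 ≡ 23 (mod 91)
46^3 ≡ 57 (mod 91)
46^4 ≡ 74 (mod 91)
46^6 ≡ 64 (mod 91)
46^8 ≡ 16 (mod 91)
46^9 ≡ 8 (mod 91)
46^12 ≡ 1 (mod 91) ✓
Therefore the multiplicative order of 46 modulo 91 is 12.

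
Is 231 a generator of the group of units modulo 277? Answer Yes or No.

φ(277) = 277 − 1 = 276 = 2^2 · 3 · 23.
An element g generates (Z/277Z)^× iff g^(276/q) ≢ 1 (mod 277) for each prime q ∈ {2, 3, 23}.
231^138 ≡ 276 (mod 277)  [q = 2: ≢ 1 ✓]
231^92 ≡ 116 (mod 277)  [q = 3: ≢ 1 ✓]
231^12 ≡ 69 (mod 277)  [q = 23: ≢ 1 ✓]
None equal 1, so ord_277(231) = 276: 231 is a primitive root.

Yes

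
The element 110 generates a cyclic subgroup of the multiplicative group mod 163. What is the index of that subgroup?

The order of 110 must divide φ(163) = 163 − 1 = 162 = 2 · 3^4.
Divisors of 162: 1, 2, 3, 6, 9, 18, 27, 54, 81, 162.
Test each divisor d:
110^1 ≡ 110 (mod 163)
110^2 ≡ 38 (mod 163)
110^3 ≡ 105 (mod 163)
110^6 ≡ 104 (mod 163)
110^9 ≡ 162 (mod 163)
110^18 ≡ 1 (mod 163) ✓
So ord_163(110) = 18, hence |⟨110⟩| = 18.
The index is φ(163) / ord(110) = 162 / 18 = 9.

9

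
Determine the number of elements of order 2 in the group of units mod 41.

1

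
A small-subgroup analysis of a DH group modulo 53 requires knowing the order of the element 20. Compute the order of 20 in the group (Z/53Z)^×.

52

ord(20) | φ(53) = 53 − 1 = 52 = 2^2 · 13.
Divisors of 52: 1, 2, 4, 13, 26, 52.
Evaluate successive powers at the divisors of 52:
20^1 ≡ 20 (mod 53)
20^2 ≡ 29 (mod 53)
20^4 ≡ 46 (mod 53)
20^13 ≡ 30 (mod 53)
20^26 ≡ 52 (mod 53)
20^52 ≡ 1 (mod 53) ✓
Therefore the multiplicative order of 20 modulo 53 is 52.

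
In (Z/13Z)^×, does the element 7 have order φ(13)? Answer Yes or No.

φ(13) = 13 − 1 = 12 = 2^2 · 3.
It suffices to check that the order of 7 is not a proper divisor of 12: compute 7^(12/q) for q ∈ {2, 3}.
7^6 ≡ 12 (mod 13)  [q = 2: ≢ 1 ✓]
7^4 ≡ 9 (mod 13)  [q = 3: ≢ 1 ✓]
None equal 1, so ord_13(7) = 12: 7 is a primitive root.

Yes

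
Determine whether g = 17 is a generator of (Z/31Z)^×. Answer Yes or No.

φ(31) = 31 − 1 = 30 = 2 · 3 · 5.
It suffices to check that the order of 17 is not a proper divisor of 30: compute 17^(30/q) for q ∈ {2, 3, 5}.
17^15 ≡ 30 (mod 31)  [q = 2: ≢ 1 ✓]
17^10 ≡ 25 (mod 31)  [q = 3: ≢ 1 ✓]
17^6 ≡ 8 (mod 31)  [q = 5: ≢ 1 ✓]
Every test exponent gives a nontrivial residue, hence 17 generates the full group.

Yes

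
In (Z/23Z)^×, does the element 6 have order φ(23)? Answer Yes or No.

No

φ(23) = 23 − 1 = 22 = 2 · 11.
It suffices to check that the order of 6 is not a proper divisor of 22: compute 6^(22/q) for q ∈ {2, 11}.
6^11 ≡ 1 (mod 23)  [q = 2: ≡ 1 ✗]
6^2 ≡ 13 (mod 23)  [q = 11: ≢ 1 ✓]
6^11 ≡ 1 shows ord(6) | 11, strictly less than φ(23); not a primitive root.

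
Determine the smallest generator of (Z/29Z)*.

φ(29) = 29 − 1 = 28 = 2^2 · 7.
g is a primitive root iff g^(28/q) ≢ 1 (mod 29) for each prime q ∈ {2, 7}.
g = 2: 2^14 ≡ 28; 2^4 ≡ 16 — none is 1, so 2 is a primitive root.
So 2 is the smallest generator of (Z/29Z)^×.

2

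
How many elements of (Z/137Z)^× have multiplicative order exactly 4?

2

φ(137) = 137 − 1 = 136 = 2^3 · 17.
(Z/137Z)^× is cyclic (|G| = 136); a cyclic group of order m has exactly φ(d) elements of each order d | m, and none otherwise.
4 = 2^2 divides 136, and φ(4) = 2.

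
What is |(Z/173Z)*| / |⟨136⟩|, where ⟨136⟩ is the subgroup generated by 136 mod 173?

4

The order of 136 must divide φ(173) = 173 − 1 = 172 = 2^2 · 43.
Divisors of 172: 1, 2, 4, 43, 86, 172.
Test each divisor d:
136^1 ≡ 136 (mod 173)
136^2 ≡ 158 (mod 173)
136^4 ≡ 52 (mod 173)
136^43 ≡ 1 (mod 173) ✓
So ord_173(136) = 43, hence |⟨136⟩| = 43.
[(Z/173Z)^× : ⟨136⟩] = 172/43 = 4.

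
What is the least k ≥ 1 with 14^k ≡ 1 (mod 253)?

By Lagrange's theorem, ord_253(14) divides φ(253) = φ(11·23) = (11−1)·(23−1) = 10·22 = 220 = 2^2 · 5 · 11.
Divisors of 220: 1, 2, 4, 5, 10, 11, 20, 22, 44, 55, 110, 220.
Evaluate successive powers at the divisors of 220:
14^1 ≡ 14 (mod 253)
14^2 ≡ 196 (mod 253)
14^4 ≡ 213 (mod 253)
14^5 ≡ 199 (mod 253)
14^10 ≡ 133 (mod 253)
14^11 ≡ 91 (mod 253)
14^20 ≡ 232 (mod 253)
14^22 ≡ 185 (mod 253)
14^44 ≡ 70 (mod 253)
14^55 ≡ 45 (mod 253)
14^110 ≡ 1 (mod 253) ✓
Therefore the multiplicative order of 14 modulo 253 is 110.

110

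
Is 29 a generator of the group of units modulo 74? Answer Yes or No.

No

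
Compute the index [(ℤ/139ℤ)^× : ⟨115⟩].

1

ord(115) | φ(139) = 139 − 1 = 138 = 2 · 3 · 23.
Divisors of 138: 1, 2, 3, 6, 23, 46, 69, 138.
Compute 115^d (mod 139) for the divisors d until we hit 1:
115^1 ≡ 115 (mod 139)
115^2 ≡ 20 (mod 139)
115^3 ≡ 76 (mod 139)
115^6 ≡ 77 (mod 139)
115^23 ≡ 43 (mod 139)
115^46 ≡ 42 (mod 139)
115^69 ≡ 138 (mod 139)
115^138 ≡ 1 (mod 139) ✓
Thus |⟨115⟩| = ord(115) = 138.
Index = |(Z/139Z)^×| / |⟨115⟩| = 138 / 138 = 1.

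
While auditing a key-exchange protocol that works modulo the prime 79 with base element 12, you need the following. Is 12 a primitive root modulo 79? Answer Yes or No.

No

φ(79) = 79 − 1 = 78 = 2 · 3 · 13.
12 is a primitive root mod 79 iff 12^(φ(79)/q) ≢ 1 for every prime q | φ(79), i.e. q ∈ {2, 3, 13}.
12^39 ≡ 78 (mod 79)  [q = 2: ≢ 1 ✓]
12^26 ≡ 1 (mod 79)  [q = 3: ≡ 1 ✗]
12^6 ≡ 21 (mod 79)  [q = 13: ≢ 1 ✓]
12^26 ≡ 1 shows ord(12) | 26, strictly less than φ(79); not a primitive root.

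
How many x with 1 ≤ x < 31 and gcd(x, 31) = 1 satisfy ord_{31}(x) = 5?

4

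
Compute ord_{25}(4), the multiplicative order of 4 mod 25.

By Lagrange's theorem, ord_25(4) divides φ(25) = φ(5^2) = 5·(5−1) = 20 = 2^2 · 5.
Divisors of 20: 1, 2, 4, 5, 10, 20.
Compute 4^d (mod 25) for the divisors d until we hit 1:
4^1 ≡ 4
4^2 ≡ 16
4^4 ≡ 6
4^5 ≡ 24
4^10 ≡ 1
Therefore the multiplicative order of 4 modulo 25 is 10.

10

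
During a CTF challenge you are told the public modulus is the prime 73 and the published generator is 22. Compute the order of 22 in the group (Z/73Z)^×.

8

By Lagrange's theorem, ord_73(22) divides φ(73) = 73 − 1 = 72 = 2^3 · 3^2.
Divisors of 72: 1, 2, 3, 4, 6, 8, 9, 12, 18, 24, 36, 72.
Evaluate successive powers at the divisors of 72:
22^1 ≡ 22 (mod 73)
22^2 ≡ 46 (mod 73)
22^3 ≡ 63 (mod 73)
22^4 ≡ 72 (mod 73)
22^6 ≡ 27 (mod 73)
22^8 ≡ 1 (mod 73) ✓
Therefore the multiplicative order of 22 modulo 73 is 8.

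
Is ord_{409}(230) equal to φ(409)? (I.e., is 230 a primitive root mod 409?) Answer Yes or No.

No

φ(409) = 409 − 1 = 408 = 2^3 · 3 · 17.
230 is a primitive root mod 409 iff 230^(φ(409)/q) ≢ 1 for every prime q | φ(409), i.e. q ∈ {2, 3, 17}.
230^204 ≡ 1 (mod 409)  [q = 2: ≡ 1 ✗]
230^136 ≡ 53 (mod 409)  [q = 3: ≢ 1 ✓]
230^24 ≡ 345 (mod 409)  [q = 17: ≢ 1 ✓]
The check at q = 2 fails, so 230 generates a proper subgroup.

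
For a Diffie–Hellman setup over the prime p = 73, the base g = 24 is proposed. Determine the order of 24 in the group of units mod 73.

12

By Lagrange's theorem, ord_73(24) divides φ(73) = 73 − 1 = 72 = 2^3 · 3^2.
Divisors of 72: 1, 2, 3, 4, 6, 8, 9, 12, 18, 24, 36, 72.
Test each divisor d:
24^1 ≡ 24 (mod 73)
24^2 ≡ 65 (mod 73)
24^3 ≡ 27 (mod 73)
24^4 ≡ 64 (mod 73)
24^6 ≡ 72 (mod 73)
24^8 ≡ 8 (mod 73)
24^9 ≡ 46 (mod 73)
24^12 ≡ 1 (mod 73) ✓
The smallest such exponent is 12, so the order of 24 is 12.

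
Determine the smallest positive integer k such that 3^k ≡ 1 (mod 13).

3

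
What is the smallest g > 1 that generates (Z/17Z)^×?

3

φ(17) = 17 − 1 = 16 = 2^4.
Test candidates g = 2, 3, … against the prime factors q ∈ {2} of φ(17): g is a generator iff g^(16/q) ≢ 1 for every such q.
g = 2: 2^8 ≡ 1 — hits 1, so not a primitive root.
g = 3: 3^8 ≡ 16 — none is 1, so 3 is a primitive root.
The smallest primitive root modulo 17 is 3.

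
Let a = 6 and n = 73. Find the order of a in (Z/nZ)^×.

The order of 6 must divide φ(73) = 73 − 1 = 72 = 2^3 · 3^2.
Divisors of 72: 1, 2, 3, 4, 6, 8, 9, 12, 18, 24, 36, 72.
Check 6^d mod 73 for each divisor in increasing order:
6^1 ≡ 6 (mod 73)
6^2 ≡ 36 (mod 73)
6^3 ≡ 70 (mod 73)
6^4 ≡ 55 (mod 73)
6^6 ≡ 9 (mod 73)
6^8 ≡ 32 (mod 73)
6^9 ≡ 46 (mod 73)
6^12 ≡ 8 (mod 73)
6^18 ≡ 72 (mod 73)
6^24 ≡ 64 (mod 73)
6^36 ≡ 1 (mod 73) ✓
So ord_73(6) = 36.

36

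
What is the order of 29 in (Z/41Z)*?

By Lagrange's theorem, ord_41(29) divides φ(41) = 41 − 1 = 40 = 2^3 · 5.
Divisors of 40: 1, 2, 4, 5, 8, 10, 20, 40.
Evaluate successive powers at the divisors of 40:
29^1 ≡ 29 (mod 41)
29^2 ≡ 21 (mod 41)
29^4 ≡ 31 (mod 41)
29^5 ≡ 38 (mod 41)
29^8 ≡ 18 (mod 41)
29^10 ≡ 9 (mod 41)
29^20 ≡ 40 (mod 41)
29^40 ≡ 1 (mod 41) ✓
So ord_41(29) = 40.

40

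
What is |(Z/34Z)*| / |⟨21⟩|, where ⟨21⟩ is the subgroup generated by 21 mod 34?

Since 21 ∈ (Z/34Z)^×, its order divides φ(34) = φ(2)·φ(17) = 1·16 = 16 = 2^4.
Divisors of 16: 1, 2, 4, 8, 16.
Compute 21^d (mod 34) for the divisors d until we hit 1:
21^1 ≡ 21 (mod 34)
21^2 ≡ 33 (mod 34)
21^4 ≡ 1 (mod 34) ✓
Thus |⟨21⟩| = ord(21) = 4.
The index is φ(34) / ord(21) = 16 / 4 = 4.

4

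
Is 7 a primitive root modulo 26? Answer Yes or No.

φ(26) = φ(2)·φ(13) = 1·12 = 12 = 2^2 · 3.
7 is a primitive root mod 26 iff 7^(φ(26)/q) ≢ 1 for every prime q | φ(26), i.e. q ∈ {2, 3}.
7^6 ≡ 25 (mod 26)  [q = 2: ≢ 1 ✓]
7^4 ≡ 9 (mod 26)  [q = 3: ≢ 1 ✓]
None equal 1, so ord_26(7) = 12: 7 is a primitive root.

Yes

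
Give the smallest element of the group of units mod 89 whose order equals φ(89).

3

φ(89) = 89 − 1 = 88 = 2^3 · 11.
Test candidates g = 2, 3, … against the prime factors q ∈ {2, 11} of φ(89): g is a generator iff g^(88/q) ≢ 1 for every such q.
g = 2: 2^44 ≡ 1 — hits 1, so not a primitive root.
g = 3: 3^44 ≡ 88; 3^8 ≡ 64 — none is 1, so 3 is a primitive root.
So 3 is the smallest generator of (Z/89Z)^×.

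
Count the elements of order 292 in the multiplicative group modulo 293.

144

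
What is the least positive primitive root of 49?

3

φ(49) = φ(7^2) = 7·(7−1) = 42 = 2 · 3 · 7.
Test candidates g = 2, 3, … against the prime factors q ∈ {2, 3, 7} of φ(49): g is a generator iff g^(42/q) ≢ 1 for every such q.
g = 2: 2^21 ≡ 1 — hits 1, so not a primitive root.
g = 3: 3^21 ≡ 48; 3^14 ≡ 30; 3^6 ≡ 43 — none is 1, so 3 is a primitive root.
So 3 is the smallest generator of (Z/49Z)^×.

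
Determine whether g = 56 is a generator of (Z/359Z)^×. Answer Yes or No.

Yes

φ(359) = 359 − 1 = 358 = 2 · 179.
It suffices to check that the order of 56 is not a proper divisor of 358: compute 56^(358/q) for q ∈ {2, 179}.
56^179 ≡ 358 (mod 359)  [q = 2: ≢ 1 ✓]
56^2 ≡ 264 (mod 359)  [q = 179: ≢ 1 ✓]
Every test exponent gives a nontrivial residue, hence 56 generates the full group.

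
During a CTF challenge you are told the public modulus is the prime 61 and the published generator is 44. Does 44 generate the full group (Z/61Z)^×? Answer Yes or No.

Yes

φ(61) = 61 − 1 = 60 = 2^2 · 3 · 5.
44 is a primitive root mod 61 iff 44^(φ(61)/q) ≢ 1 for every prime q | φ(61), i.e. q ∈ {2, 3, 5}.
44^30 ≡ 60 (mod 61)  [q = 2: ≢ 1 ✓]
44^20 ≡ 13 (mod 61)  [q = 3: ≢ 1 ✓]
44^12 ≡ 20 (mod 61)  [q = 5: ≢ 1 ✓]
None equal 1, so ord_61(44) = 60: 44 is a primitive root.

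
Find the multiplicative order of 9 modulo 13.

3

Since 9 ∈ (Z/13Z)^×, its order divides φ(13) = 13 − 1 = 12 = 2^2 · 3.
Divisors of 12: 1, 2, 3, 4, 6, 12.
Test each divisor d:
9^1 ≡ 9 (mod 13)
9^2 ≡ 3 (mod 13)
9^3 ≡ 1 (mod 13) ✓
The smallest such exponent is 3, so the order of 9 is 3.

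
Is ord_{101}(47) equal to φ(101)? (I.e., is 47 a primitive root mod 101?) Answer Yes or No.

φ(101) = 101 − 1 = 100 = 2^2 · 5^2.
Test 47^(100/q) mod 101 for each prime factor q of 100:
47^50 ≡ 1 (mod 101)  [q = 2: ≡ 1 ✗]
47^20 ≡ 87 (mod 101)  [q = 5: ≢ 1 ✓]
Since 47^50 ≡ 1, the order of 47 divides 50 < 100, so 47 is not a primitive root.

No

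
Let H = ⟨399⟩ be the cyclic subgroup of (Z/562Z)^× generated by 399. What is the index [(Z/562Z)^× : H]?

4

ord(399) | φ(562) = φ(2)·φ(281) = 1·280 = 280 = 2^3 · 5 · 7.
Divisors of 280: 1, 2, 4, 5, 7, 8, 10, 14, 20, 28, 35, 40, 56, 70, 140, 280.
Test each divisor d:
399^1 ≡ 399 (mod 562)
399^2 ≡ 155 (mod 562)
399^4 ≡ 421 (mod 562)
399^5 ≡ 503 (mod 562)
399^7 ≡ 409 (mod 562)
399^8 ≡ 211 (mod 562)
399^10 ≡ 109 (mod 562)
399^14 ≡ 367 (mod 562)
399^20 ≡ 79 (mod 562)
399^28 ≡ 371 (mod 562)
399^35 ≡ 561 (mod 562)
399^40 ≡ 59 (mod 562)
399^56 ≡ 513 (mod 562)
399^70 ≡ 1 (mod 562) ✓
The order of 399 is 70, so the subgroup it generates has 70 elements.
Index = |(Z/562Z)^×| / |⟨399⟩| = 280 / 70 = 4.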